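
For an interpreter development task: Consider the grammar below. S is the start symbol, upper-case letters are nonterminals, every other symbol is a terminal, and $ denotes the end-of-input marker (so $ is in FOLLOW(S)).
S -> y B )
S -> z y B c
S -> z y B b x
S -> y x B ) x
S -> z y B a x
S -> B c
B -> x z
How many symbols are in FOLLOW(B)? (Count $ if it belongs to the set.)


S is the start symbol and does not occur in any rule body, so FOLLOW(S) = {$}.
Examining every occurrence of B in a rule body:
  S -> y B ) : B is followed by terminal ')' -> add ')'
  S -> z y B c : B is followed by terminal 'c' -> add 'c'
  S -> z y B b x : B is followed by terminal 'b' -> add 'b'
  S -> y x B ) x : B is followed by terminal ')' -> add ')' (already in the set)
  S -> z y B a x : B is followed by terminal 'a' -> add 'a'
  S -> B c : B is followed by terminal 'c' -> add 'c' (already in the set)
  B -> x z : B does not occur in the body -> contributes nothing
FOLLOW(B) = {), a, b, c}
Count: 4

4


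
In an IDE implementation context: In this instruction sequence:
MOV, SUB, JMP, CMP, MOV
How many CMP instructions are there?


Scanning instruction sequence for CMP:
  Position 1: MOV
  Position 2: SUB
  Position 3: JMP
  Position 4: CMP <- MATCH
  Position 5: MOV
Matches at positions: [4]
Total CMP count: 1

1


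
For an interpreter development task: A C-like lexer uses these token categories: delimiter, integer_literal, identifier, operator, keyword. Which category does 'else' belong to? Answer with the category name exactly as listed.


Token: 'else'
Checking categories:
  identifier: no
  integer_literal: no
  operator: no
  keyword: YES
  delimiter: no
Category: keyword

keyword


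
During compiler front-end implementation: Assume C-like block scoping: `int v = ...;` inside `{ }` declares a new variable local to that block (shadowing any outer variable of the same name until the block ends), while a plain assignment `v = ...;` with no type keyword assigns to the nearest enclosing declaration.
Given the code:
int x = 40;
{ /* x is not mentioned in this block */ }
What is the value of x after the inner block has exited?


Analyzing scoping rules:
Outer scope: declares x = 40
Inner block: x is neither redeclared nor assigned -> unchanged
After the block -> 40
Result: 40

40


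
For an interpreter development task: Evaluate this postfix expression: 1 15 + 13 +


Processing tokens left to right:
Push 1, Push 15
Pop 1 and 15, compute 1 + 15 = 16, push 16
Push 13
Pop 16 and 13, compute 16 + 13 = 29, push 29
Stack result: 29

29


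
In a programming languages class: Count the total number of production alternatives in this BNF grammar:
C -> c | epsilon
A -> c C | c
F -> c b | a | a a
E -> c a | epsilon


Counting alternatives per rule:
  C: 2 alternative(s)
  A: 2 alternative(s)
  F: 3 alternative(s)
  E: 2 alternative(s)
Sum: 2 + 2 + 3 + 2 = 9

9


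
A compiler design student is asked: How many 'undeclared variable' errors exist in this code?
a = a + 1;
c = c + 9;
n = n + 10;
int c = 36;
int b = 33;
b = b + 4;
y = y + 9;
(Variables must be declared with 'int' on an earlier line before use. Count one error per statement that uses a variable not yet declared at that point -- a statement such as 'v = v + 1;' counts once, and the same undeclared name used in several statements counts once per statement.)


Scanning code line by line:
  Line 1: use 'a' -> ERROR (undeclared)
  Line 2: use 'c' -> ERROR (undeclared)
  Line 3: use 'n' -> ERROR (undeclared)
  Line 4: declare 'c' -> declared = ['c']
  Line 5: declare 'b' -> declared = ['b', 'c']
  Line 6: use 'b' -> OK (declared)
  Line 7: use 'y' -> ERROR (undeclared)
Total undeclared variable errors: 4

4


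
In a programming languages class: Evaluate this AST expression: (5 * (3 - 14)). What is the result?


Expression: (5 * (3 - 14))
Evaluating step by step:
  3 - 14 = -11
  5 * -11 = -55
Result: -55

-55


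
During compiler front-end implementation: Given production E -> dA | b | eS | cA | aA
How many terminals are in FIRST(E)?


Production: E -> dA | b | eS | cA | aA
Examining each alternative for leading terminals:
  E -> dA : first terminal = 'd'
  E -> b : first terminal = 'b'
  E -> eS : first terminal = 'e'
  E -> cA : first terminal = 'c'
  E -> aA : first terminal = 'a'
FIRST(E) = {a, b, c, d, e}
Count: 5

5


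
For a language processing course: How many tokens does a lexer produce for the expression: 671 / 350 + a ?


Scanning '671 / 350 + a'
Token 1: '671' -> integer_literal
Token 2: '/' -> operator
Token 3: '350' -> integer_literal
Token 4: '+' -> operator
Token 5: 'a' -> identifier
Total tokens: 5

5


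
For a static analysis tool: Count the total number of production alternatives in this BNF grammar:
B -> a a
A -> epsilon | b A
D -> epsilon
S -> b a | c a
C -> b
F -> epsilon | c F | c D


Counting alternatives per rule:
  B: 1 alternative(s)
  A: 2 alternative(s)
  D: 1 alternative(s)
  S: 2 alternative(s)
  C: 1 alternative(s)
  F: 3 alternative(s)
Sum: 1 + 2 + 1 + 2 + 1 + 3 = 10

10


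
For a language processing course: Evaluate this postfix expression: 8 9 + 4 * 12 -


Processing tokens left to right:
Push 8, Push 9
Pop 8 and 9, compute 8 + 9 = 17, push 17
Push 4
Pop 17 and 4, compute 17 * 4 = 68, push 68
Push 12
Pop 68 and 12, compute 68 - 12 = 56, push 56
Stack result: 56

56


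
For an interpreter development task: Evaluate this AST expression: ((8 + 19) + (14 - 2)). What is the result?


Expression: ((8 + 19) + (14 - 2))
Evaluating step by step:
  8 + 19 = 27
  14 - 2 = 12
  27 + 12 = 39
Result: 39

39


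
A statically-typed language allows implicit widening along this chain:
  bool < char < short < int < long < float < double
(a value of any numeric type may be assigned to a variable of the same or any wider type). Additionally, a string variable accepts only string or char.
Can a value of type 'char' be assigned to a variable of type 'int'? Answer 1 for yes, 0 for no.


Target variable type: int
Source value type: char
Numeric ranks: char=1, int=3
Widening allowed iff rank(source) <= rank(target): 1 <= 3? Yes
Result: 1

1


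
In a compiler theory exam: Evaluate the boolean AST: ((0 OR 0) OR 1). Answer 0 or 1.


Step 1: Evaluate inner node
  0 OR 0 = 0
Step 2: Evaluate root node
  0 OR 1 = 1

1


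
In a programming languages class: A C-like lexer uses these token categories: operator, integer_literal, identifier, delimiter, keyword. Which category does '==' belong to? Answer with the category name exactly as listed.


Token: '=='
Checking categories:
  identifier: no
  integer_literal: no
  operator: YES
  keyword: no
  delimiter: no
Category: operator

operator


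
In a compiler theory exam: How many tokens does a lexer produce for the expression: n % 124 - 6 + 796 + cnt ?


Scanning 'n % 124 - 6 + 796 + cnt'
Token 1: 'n' -> identifier
Token 2: '%' -> operator
Token 3: '124' -> integer_literal
Token 4: '-' -> operator
Token 5: '6' -> integer_literal
Token 6: '+' -> operator
Token 7: '796' -> integer_literal
Token 8: '+' -> operator
Token 9: 'cnt' -> identifier
Total tokens: 9

9


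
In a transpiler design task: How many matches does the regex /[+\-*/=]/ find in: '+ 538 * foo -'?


Pattern: /[+\-*/=]/ (operators)
Input: '+ 538 * foo -'
Scanning for matches:
  Match 1: '+'
  Match 2: '*'
  Match 3: '-'
Total matches: 3

3


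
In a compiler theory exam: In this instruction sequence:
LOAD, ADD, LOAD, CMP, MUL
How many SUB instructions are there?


Scanning instruction sequence for SUB:
  Position 1: LOAD
  Position 2: ADD
  Position 3: LOAD
  Position 4: CMP
  Position 5: MUL
Matches at positions: []
Total SUB count: 0

0


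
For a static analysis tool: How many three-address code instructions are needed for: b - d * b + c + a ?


Expression: b - d * b + c + a
Generating three-address code (respecting * over +/- precedence):
  Instruction 1: t1 = d * b
  Instruction 2: t2 = b - t1
  Instruction 3: t3 = t2 + c
  Instruction 4: t4 = t3 + a
Total instructions: 4

4


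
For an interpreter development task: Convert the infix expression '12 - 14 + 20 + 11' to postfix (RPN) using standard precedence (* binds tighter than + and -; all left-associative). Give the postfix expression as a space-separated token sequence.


Applying the shunting-yard algorithm:
  Operand 12 -> output
  Push '-' onto operator stack -> op-stack: [-]
  Operand 14 -> output
  See '+' (prec 1); top '-' (prec 1) >= it -> pop '-' to output
  Push '+' onto operator stack -> op-stack: [+]
  Operand 20 -> output
  See '+' (prec 1); top '+' (prec 1) >= it -> pop '+' to output
  Push '+' onto operator stack -> op-stack: [+]
  Operand 11 -> output
  End of input: pop '+' to output
Postfix result: 12 14 - 20 + 11 +

12 14 - 20 + 11 +


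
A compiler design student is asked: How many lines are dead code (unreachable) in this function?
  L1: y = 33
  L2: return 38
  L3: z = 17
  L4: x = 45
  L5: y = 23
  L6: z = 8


Analyzing control flow:
  L1: reachable (before return)
  L2: reachable (return statement)
  L3: DEAD (after return at L2)
  L4: DEAD (after return at L2)
  L5: DEAD (after return at L2)
  L6: DEAD (after return at L2)
Return at L2, total lines = 6
Dead lines: L3 through L6
Count: 4

4


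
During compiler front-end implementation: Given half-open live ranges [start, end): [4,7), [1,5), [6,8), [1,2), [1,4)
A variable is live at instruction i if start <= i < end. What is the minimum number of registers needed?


Live ranges:
  Var0: [4, 7)
  Var1: [1, 5)
  Var2: [6, 8)
  Var3: [1, 2)
  Var4: [1, 4)
Sweep-line events (position, delta, active):
  pos=1 start -> active=1
  pos=1 start -> active=2
  pos=1 start -> active=3
  pos=2 end -> active=2
  pos=4 end -> active=1
  pos=4 start -> active=2
  pos=5 end -> active=1
  pos=6 start -> active=2
  pos=7 end -> active=1
  pos=8 end -> active=0
Maximum simultaneous active: 3
Minimum registers needed: 3

3


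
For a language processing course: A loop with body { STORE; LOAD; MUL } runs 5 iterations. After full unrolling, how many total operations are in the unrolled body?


Loop body operations: STORE, LOAD, MUL (3 ops per iteration)
Unrolling 5 iterations:
  Iteration 1: STORE, LOAD, MUL (3 ops)
  Iteration 2: STORE, LOAD, MUL (3 ops)
  Iteration 3: STORE, LOAD, MUL (3 ops)
  Iteration 4: STORE, LOAD, MUL (3 ops)
  Iteration 5: STORE, LOAD, MUL (3 ops)
Total: 5 iterations * 3 ops/iter = 15 operations

15


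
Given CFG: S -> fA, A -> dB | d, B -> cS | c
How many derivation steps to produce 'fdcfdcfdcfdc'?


Grammar: S -> fA, A -> dB | d, B -> cS | c
Deriving 'fdcfdcfdcfdc':
Step 1: S -> fA => fA
Step 2: A -> dB => fdB
Step 3: B -> cS => fdcS
Step 4: S -> fA => fdcfA
Step 5: A -> dB => fdcfdB
Step 6: B -> cS => fdcfdcS
Step 7: S -> fA => fdcfdcfA
Step 8: A -> dB => fdcfdcfdB
Step 9: B -> cS => fdcfdcfdcS
Step 10: S -> fA => fdcfdcfdcfA
Step 11: A -> dB => fdcfdcfdcfdB
Step 12: B -> c => fdcfdcfdcfdc
Total derivation steps: 12

12


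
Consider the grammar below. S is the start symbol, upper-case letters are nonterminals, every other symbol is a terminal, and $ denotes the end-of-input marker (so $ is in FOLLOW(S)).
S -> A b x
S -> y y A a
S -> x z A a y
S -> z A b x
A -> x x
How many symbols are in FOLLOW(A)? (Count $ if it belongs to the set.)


S is the start symbol and does not occur in any rule body, so FOLLOW(S) = {$}.
Examining every occurrence of A in a rule body:
  S -> A b x : A is followed by terminal 'b' -> add 'b'
  S -> y y A a : A is followed by terminal 'a' -> add 'a'
  S -> x z A a y : A is followed by terminal 'a' -> add 'a' (already in the set)
  S -> z A b x : A is followed by terminal 'b' -> add 'b' (already in the set)
  A -> x x : A does not occur in the body -> contributes nothing
FOLLOW(A) = {a, b}
Count: 2

2


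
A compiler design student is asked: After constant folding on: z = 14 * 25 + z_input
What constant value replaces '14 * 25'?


Identifying constant sub-expression:
  Original: z = 14 * 25 + z_input
  14 and 25 are both compile-time constants
  Evaluating: 14 * 25 = 350
  After folding: z = 350 + z_input

350


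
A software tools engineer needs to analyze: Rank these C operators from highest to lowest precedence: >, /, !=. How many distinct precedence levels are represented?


Looking up precedence for each operator:
  > -> precedence 4
  / -> precedence 6
  != -> precedence 3
Sorted highest to lowest: /, >, !=
Distinct precedence values: [6, 4, 3]
Number of distinct levels: 3

3


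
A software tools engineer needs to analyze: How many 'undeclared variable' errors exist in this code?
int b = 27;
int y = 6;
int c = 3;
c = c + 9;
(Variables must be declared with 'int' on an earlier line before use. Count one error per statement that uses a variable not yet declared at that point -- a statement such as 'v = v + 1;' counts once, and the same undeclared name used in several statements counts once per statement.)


Scanning code line by line:
  Line 1: declare 'b' -> declared = ['b']
  Line 2: declare 'y' -> declared = ['b', 'y']
  Line 3: declare 'c' -> declared = ['b', 'c', 'y']
  Line 4: use 'c' -> OK (declared)
Total undeclared variable errors: 0

0


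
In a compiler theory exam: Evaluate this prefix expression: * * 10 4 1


Parsing prefix expression: * * 10 4 1
Step 1: Innermost operation '* 10 4'
  10 * 4 = 40
Step 2: Outer operation '* [40] 1'
  40 * 1 = 40

40


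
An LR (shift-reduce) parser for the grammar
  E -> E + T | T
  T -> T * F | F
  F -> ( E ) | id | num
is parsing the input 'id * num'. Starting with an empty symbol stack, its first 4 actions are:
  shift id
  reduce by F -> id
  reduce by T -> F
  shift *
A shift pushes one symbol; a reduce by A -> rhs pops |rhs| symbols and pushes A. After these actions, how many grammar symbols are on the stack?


Tracking the symbol stack through each action:
  Action 1: shift 'id' : push -> stack = [id] (size 1)
  Action 2: reduce by F -> id : pop 1, push F -> stack = [F] (size 1)
  Action 3: reduce by T -> F : pop 1, push T -> stack = [T] (size 1)
  Action 4: shift '*' : push -> stack = [T, *] (size 2)
Final stack size: 2

2


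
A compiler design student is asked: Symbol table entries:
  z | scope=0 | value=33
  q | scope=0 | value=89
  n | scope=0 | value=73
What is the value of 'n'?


Searching symbol table for 'n':
  z | scope=0 | value=33
  q | scope=0 | value=89
  n | scope=0 | value=73 <- MATCH
Found 'n' at scope 0 with value 73

73


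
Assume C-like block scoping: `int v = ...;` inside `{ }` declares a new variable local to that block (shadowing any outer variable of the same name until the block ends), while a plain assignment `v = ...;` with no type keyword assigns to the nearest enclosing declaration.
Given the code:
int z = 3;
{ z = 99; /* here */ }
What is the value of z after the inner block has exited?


Analyzing scoping rules:
Outer scope: declares z = 3
Inner block: 'z = 99;' has no type keyword, so it is an assignment to the outer z (no shadowing)
The assignment changed the outer variable itself, so the new value persists after the block -> 99
Result: 99

99


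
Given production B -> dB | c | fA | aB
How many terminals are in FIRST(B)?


Production: B -> dB | c | fA | aB
Examining each alternative for leading terminals:
  B -> dB : first terminal = 'd'
  B -> c : first terminal = 'c'
  B -> fA : first terminal = 'f'
  B -> aB : first terminal = 'a'
FIRST(B) = {a, c, d, f}
Count: 4

4


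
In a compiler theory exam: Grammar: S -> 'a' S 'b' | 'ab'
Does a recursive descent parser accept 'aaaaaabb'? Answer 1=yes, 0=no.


Grammar accepts strings of the form a^n b^n (n >= 1)
Word: 'aaaaaabb'
Counting: 6 a's and 2 b's
Check: 6 == 2? No
Mismatch: a-count != b-count
Rejected

0


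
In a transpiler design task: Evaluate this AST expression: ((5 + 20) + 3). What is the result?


Expression: ((5 + 20) + 3)
Evaluating step by step:
  5 + 20 = 25
  25 + 3 = 28
Result: 28

28


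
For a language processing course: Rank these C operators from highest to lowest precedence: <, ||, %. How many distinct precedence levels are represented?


Looking up precedence for each operator:
  < -> precedence 4
  || -> precedence 1
  % -> precedence 6
Sorted highest to lowest: %, <, ||
Distinct precedence values: [6, 4, 1]
Number of distinct levels: 3

3


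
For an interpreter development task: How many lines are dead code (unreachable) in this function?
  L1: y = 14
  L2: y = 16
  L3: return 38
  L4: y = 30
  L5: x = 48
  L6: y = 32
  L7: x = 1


Analyzing control flow:
  L1: reachable (before return)
  L2: reachable (before return)
  L3: reachable (return statement)
  L4: DEAD (after return at L3)
  L5: DEAD (after return at L3)
  L6: DEAD (after return at L3)
  L7: DEAD (after return at L3)
Return at L3, total lines = 7
Dead lines: L4 through L7
Count: 4

4


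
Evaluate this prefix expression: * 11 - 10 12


Parsing prefix expression: * 11 - 10 12
Step 1: Innermost operation '- 10 12'
  10 - 12 = -2
Step 2: Outer operation '* 11 [-2]'
  11 * -2 = -22

-22


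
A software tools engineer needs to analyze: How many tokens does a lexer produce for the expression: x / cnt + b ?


Scanning 'x / cnt + b'
Token 1: 'x' -> identifier
Token 2: '/' -> operator
Token 3: 'cnt' -> identifier
Token 4: '+' -> operator
Token 5: 'b' -> identifier
Total tokens: 5

5


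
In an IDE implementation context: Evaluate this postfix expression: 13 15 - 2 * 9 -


Processing tokens left to right:
Push 13, Push 15
Pop 13 and 15, compute 13 - 15 = -2, push -2
Push 2
Pop -2 and 2, compute -2 * 2 = -4, push -4
Push 9
Pop -4 and 9, compute -4 - 9 = -13, push -13
Stack result: -13

-13


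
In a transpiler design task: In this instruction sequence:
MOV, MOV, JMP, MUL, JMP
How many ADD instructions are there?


Scanning instruction sequence for ADD:
  Position 1: MOV
  Position 2: MOV
  Position 3: JMP
  Position 4: MUL
  Position 5: JMP
Matches at positions: []
Total ADD count: 0

0


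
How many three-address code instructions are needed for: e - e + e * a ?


Expression: e - e + e * a
Generating three-address code (respecting * over +/- precedence):
  Instruction 1: t1 = e * a
  Instruction 2: t2 = e - e
  Instruction 3: t3 = t2 + t1
Total instructions: 3

3


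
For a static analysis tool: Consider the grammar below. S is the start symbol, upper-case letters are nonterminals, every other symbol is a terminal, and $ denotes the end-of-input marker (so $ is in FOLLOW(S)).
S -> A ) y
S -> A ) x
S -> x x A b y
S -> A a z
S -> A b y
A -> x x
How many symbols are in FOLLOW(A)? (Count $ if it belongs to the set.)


S is the start symbol and does not occur in any rule body, so FOLLOW(S) = {$}.
Examining every occurrence of A in a rule body:
  S -> A ) y : A is followed by terminal ')' -> add ')'
  S -> A ) x : A is followed by terminal ')' -> add ')' (already in the set)
  S -> x x A b y : A is followed by terminal 'b' -> add 'b'
  S -> A a z : A is followed by terminal 'a' -> add 'a'
  S -> A b y : A is followed by terminal 'b' -> add 'b' (already in the set)
  A -> x x : A does not occur in the body -> contributes nothing
FOLLOW(A) = {), a, b}
Count: 3

3


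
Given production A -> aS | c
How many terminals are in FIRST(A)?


Production: A -> aS | c
Examining each alternative for leading terminals:
  A -> aS : first terminal = 'a'
  A -> c : first terminal = 'c'
FIRST(A) = {a, c}
Count: 2

2


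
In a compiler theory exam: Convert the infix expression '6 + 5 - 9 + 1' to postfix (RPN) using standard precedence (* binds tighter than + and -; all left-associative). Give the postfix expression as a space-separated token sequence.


Applying the shunting-yard algorithm:
  Operand 6 -> output
  Push '+' onto operator stack -> op-stack: [+]
  Operand 5 -> output
  See '-' (prec 1); top '+' (prec 1) >= it -> pop '+' to output
  Push '-' onto operator stack -> op-stack: [-]
  Operand 9 -> output
  See '+' (prec 1); top '-' (prec 1) >= it -> pop '-' to output
  Push '+' onto operator stack -> op-stack: [+]
  Operand 1 -> output
  End of input: pop '+' to output
Postfix result: 6 5 + 9 - 1 +

6 5 + 9 - 1 +


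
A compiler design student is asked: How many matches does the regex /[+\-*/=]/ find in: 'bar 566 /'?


Pattern: /[+\-*/=]/ (operators)
Input: 'bar 566 /'
Scanning for matches:
  Match 1: '/'
Total matches: 1

1


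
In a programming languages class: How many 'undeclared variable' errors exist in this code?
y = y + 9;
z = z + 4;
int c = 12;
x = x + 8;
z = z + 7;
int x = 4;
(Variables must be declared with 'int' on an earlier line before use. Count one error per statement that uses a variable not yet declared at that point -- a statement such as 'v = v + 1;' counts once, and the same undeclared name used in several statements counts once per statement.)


Scanning code line by line:
  Line 1: use 'y' -> ERROR (undeclared)
  Line 2: use 'z' -> ERROR (undeclared)
  Line 3: declare 'c' -> declared = ['c']
  Line 4: use 'x' -> ERROR (undeclared)
  Line 5: use 'z' -> ERROR (undeclared)
  Line 6: declare 'x' -> declared = ['c', 'x']
Total undeclared variable errors: 4

4


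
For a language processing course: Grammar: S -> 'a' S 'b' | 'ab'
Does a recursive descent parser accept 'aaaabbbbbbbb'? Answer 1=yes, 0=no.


Grammar accepts strings of the form a^n b^n (n >= 1)
Word: 'aaaabbbbbbbb'
Counting: 4 a's and 8 b's
Check: 4 == 8? No
Mismatch: a-count != b-count
Rejected

0


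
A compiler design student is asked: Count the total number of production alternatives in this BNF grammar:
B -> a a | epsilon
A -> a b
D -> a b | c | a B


Counting alternatives per rule:
  B: 2 alternative(s)
  A: 1 alternative(s)
  D: 3 alternative(s)
Sum: 2 + 1 + 3 = 6

6


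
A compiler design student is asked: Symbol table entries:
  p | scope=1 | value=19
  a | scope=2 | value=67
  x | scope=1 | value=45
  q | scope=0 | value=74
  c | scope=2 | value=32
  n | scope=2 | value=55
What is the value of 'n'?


Searching symbol table for 'n':
  p | scope=1 | value=19
  a | scope=2 | value=67
  x | scope=1 | value=45
  q | scope=0 | value=74
  c | scope=2 | value=32
  n | scope=2 | value=55 <- MATCH
Found 'n' at scope 2 with value 55

55


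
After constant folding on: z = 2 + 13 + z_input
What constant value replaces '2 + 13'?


Identifying constant sub-expression:
  Original: z = 2 + 13 + z_input
  2 and 13 are both compile-time constants
  Evaluating: 2 + 13 = 15
  After folding: z = 15 + z_input

15


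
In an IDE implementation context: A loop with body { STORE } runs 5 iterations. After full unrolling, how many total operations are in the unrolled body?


Loop body operations: STORE (1 op per iteration)
Unrolling 5 iterations:
  Iteration 1: STORE (1 ops)
  Iteration 2: STORE (1 ops)
  Iteration 3: STORE (1 ops)
  Iteration 4: STORE (1 ops)
  Iteration 5: STORE (1 ops)
Total: 5 iterations * 1 ops/iter = 5 operations

5


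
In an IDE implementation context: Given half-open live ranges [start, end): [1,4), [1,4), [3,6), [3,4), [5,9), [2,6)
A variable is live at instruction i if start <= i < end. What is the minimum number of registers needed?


Live ranges:
  Var0: [1, 4)
  Var1: [1, 4)
  Var2: [3, 6)
  Var3: [3, 4)
  Var4: [5, 9)
  Var5: [2, 6)
Sweep-line events (position, delta, active):
  pos=1 start -> active=1
  pos=1 start -> active=2
  pos=2 start -> active=3
  pos=3 start -> active=4
  pos=3 start -> active=5
  pos=4 end -> active=4
  pos=4 end -> active=3
  pos=4 end -> active=2
  pos=5 start -> active=3
  pos=6 end -> active=2
  pos=6 end -> active=1
  pos=9 end -> active=0
Maximum simultaneous active: 5
Minimum registers needed: 5

5


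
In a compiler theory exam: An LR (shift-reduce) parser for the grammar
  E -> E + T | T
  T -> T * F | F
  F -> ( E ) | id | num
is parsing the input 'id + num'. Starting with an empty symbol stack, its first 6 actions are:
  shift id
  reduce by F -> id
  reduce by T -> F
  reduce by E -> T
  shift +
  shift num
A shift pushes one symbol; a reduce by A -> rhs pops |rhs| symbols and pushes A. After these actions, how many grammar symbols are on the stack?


Tracking the symbol stack through each action:
  Action 1: shift 'id' : push -> stack = [id] (size 1)
  Action 2: reduce by F -> id : pop 1, push F -> stack = [F] (size 1)
  Action 3: reduce by T -> F : pop 1, push T -> stack = [T] (size 1)
  Action 4: reduce by E -> T : pop 1, push E -> stack = [E] (size 1)
  Action 5: shift '+' : push -> stack = [E, +] (size 2)
  Action 6: shift 'num' : push -> stack = [E, +, num] (size 3)
Final stack size: 3

3


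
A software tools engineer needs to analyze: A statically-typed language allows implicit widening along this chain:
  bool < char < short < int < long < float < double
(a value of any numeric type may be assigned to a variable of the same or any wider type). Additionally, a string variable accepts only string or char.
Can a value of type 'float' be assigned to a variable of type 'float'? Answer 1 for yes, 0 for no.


Target variable type: float
Source value type: float
Numeric ranks: float=5, float=5
Widening allowed iff rank(source) <= rank(target): 5 <= 5? Yes
Result: 1

1


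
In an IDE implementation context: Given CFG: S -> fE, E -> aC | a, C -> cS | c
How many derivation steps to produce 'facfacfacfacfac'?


Grammar: S -> fE, E -> aC | a, C -> cS | c
Deriving 'facfacfacfacfac':
Step 1: S -> fE => fE
Step 2: E -> aC => faC
Step 3: C -> cS => facS
Step 4: S -> fE => facfE
Step 5: E -> aC => facfaC
Step 6: C -> cS => facfacS
Step 7: S -> fE => facfacfE
Step 8: E -> aC => facfacfaC
Step 9: C -> cS => facfacfacS
Step 10: S -> fE => facfacfacfE
Step 11: E -> aC => facfacfacfaC
Step 12: C -> cS => facfacfacfacS
Step 13: S -> fE => facfacfacfacfE
Step 14: E -> aC => facfacfacfacfaC
Step 15: C -> c => facfacfacfacfac
Total derivation steps: 15

15


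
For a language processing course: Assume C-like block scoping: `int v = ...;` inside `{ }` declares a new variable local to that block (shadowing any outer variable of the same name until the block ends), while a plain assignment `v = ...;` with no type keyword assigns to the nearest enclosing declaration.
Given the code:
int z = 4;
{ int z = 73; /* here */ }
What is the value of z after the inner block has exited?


Analyzing scoping rules:
Outer scope: declares z = 4
Inner block: 'int z = 73;' declares a NEW z that shadows the outer one
When the block exits the inner z goes out of scope; the outer z was never modified -> 4
Result: 4

4


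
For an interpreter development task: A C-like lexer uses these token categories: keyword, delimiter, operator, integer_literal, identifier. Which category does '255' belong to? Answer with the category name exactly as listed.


Token: '255'
Checking categories:
  identifier: no
  integer_literal: YES
  operator: no
  keyword: no
  delimiter: no
Category: integer_literal

integer_literal


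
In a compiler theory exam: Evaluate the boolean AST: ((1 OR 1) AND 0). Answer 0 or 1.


Step 1: Evaluate inner node
  1 OR 1 = 1
Step 2: Evaluate root node
  1 AND 0 = 0

0


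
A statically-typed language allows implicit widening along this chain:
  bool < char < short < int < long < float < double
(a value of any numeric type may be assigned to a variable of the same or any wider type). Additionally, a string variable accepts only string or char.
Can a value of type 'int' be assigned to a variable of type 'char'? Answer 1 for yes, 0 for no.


Target variable type: char
Source value type: int
Numeric ranks: int=3, char=1
Widening allowed iff rank(source) <= rank(target): 3 <= 1? No
Result: 0

0


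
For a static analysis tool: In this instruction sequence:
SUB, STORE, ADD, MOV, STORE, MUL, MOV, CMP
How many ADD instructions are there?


Scanning instruction sequence for ADD:
  Position 1: SUB
  Position 2: STORE
  Position 3: ADD <- MATCH
  Position 4: MOV
  Position 5: STORE
  Position 6: MUL
  Position 7: MOV
  Position 8: CMP
Matches at positions: [3]
Total ADD count: 1

1


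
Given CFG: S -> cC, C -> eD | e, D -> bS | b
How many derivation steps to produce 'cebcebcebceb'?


Grammar: S -> cC, C -> eD | e, D -> bS | b
Deriving 'cebcebcebceb':
Step 1: S -> cC => cC
Step 2: C -> eD => ceD
Step 3: D -> bS => cebS
Step 4: S -> cC => cebcC
Step 5: C -> eD => cebceD
Step 6: D -> bS => cebcebS
Step 7: S -> cC => cebcebcC
Step 8: C -> eD => cebcebceD
Step 9: D -> bS => cebcebcebS
Step 10: S -> cC => cebcebcebcC
Step 11: C -> eD => cebcebcebceD
Step 12: D -> b => cebcebcebceb
Total derivation steps: 12

12


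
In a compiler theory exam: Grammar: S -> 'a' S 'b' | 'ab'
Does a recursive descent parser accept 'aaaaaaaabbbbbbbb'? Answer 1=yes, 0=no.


Grammar accepts strings of the form a^n b^n (n >= 1)
Word: 'aaaaaaaabbbbbbbb'
Counting: 8 a's and 8 b's
Check: 8 == 8? Yes
Derivation (S -> aSb applied 7 time(s), then S -> ab): S => aSb => aaSbb => aaaSbbb => aaaaSbbbb => aaaaaSbbbbb => aaaaaaSbbbbbb => aaaaaaaSbbbbbbb => aaaaaaaabbbbbbbb
Accepted

1


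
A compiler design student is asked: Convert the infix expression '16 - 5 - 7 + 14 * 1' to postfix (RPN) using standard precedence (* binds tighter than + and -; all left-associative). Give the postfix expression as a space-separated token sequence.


Applying the shunting-yard algorithm:
  Operand 16 -> output
  Push '-' onto operator stack -> op-stack: [-]
  Operand 5 -> output
  See '-' (prec 1); top '-' (prec 1) >= it -> pop '-' to output
  Push '-' onto operator stack -> op-stack: [-]
  Operand 7 -> output
  See '+' (prec 1); top '-' (prec 1) >= it -> pop '-' to output
  Push '+' onto operator stack -> op-stack: [+]
  Operand 14 -> output
  Push '*' onto operator stack -> op-stack: [+, *]
  Operand 1 -> output
  End of input: pop '*' to output
  End of input: pop '+' to output
Postfix result: 16 5 - 7 - 14 1 * +

16 5 - 7 - 14 1 * +


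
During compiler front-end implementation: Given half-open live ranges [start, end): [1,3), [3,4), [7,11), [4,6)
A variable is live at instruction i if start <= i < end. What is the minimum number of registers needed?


Live ranges:
  Var0: [1, 3)
  Var1: [3, 4)
  Var2: [7, 11)
  Var3: [4, 6)
Sweep-line events (position, delta, active):
  pos=1 start -> active=1
  pos=3 end -> active=0
  pos=3 start -> active=1
  pos=4 end -> active=0
  pos=4 start -> active=1
  pos=6 end -> active=0
  pos=7 start -> active=1
  pos=11 end -> active=0
Maximum simultaneous active: 1
Minimum registers needed: 1

1


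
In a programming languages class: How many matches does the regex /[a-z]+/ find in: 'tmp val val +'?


Pattern: /[a-z]+/ (identifiers)
Input: 'tmp val val +'
Scanning for matches:
  Match 1: 'tmp'
  Match 2: 'val'
  Match 3: 'val'
Total matches: 3

3


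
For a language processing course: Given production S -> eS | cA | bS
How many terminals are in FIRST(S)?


Production: S -> eS | cA | bS
Examining each alternative for leading terminals:
  S -> eS : first terminal = 'e'
  S -> cA : first terminal = 'c'
  S -> bS : first terminal = 'b'
FIRST(S) = {b, c, e}
Count: 3

3


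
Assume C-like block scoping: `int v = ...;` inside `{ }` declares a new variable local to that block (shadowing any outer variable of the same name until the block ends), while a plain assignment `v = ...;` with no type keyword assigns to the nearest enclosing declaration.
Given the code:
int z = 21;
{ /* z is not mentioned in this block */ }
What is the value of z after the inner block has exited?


Analyzing scoping rules:
Outer scope: declares z = 21
Inner block: z is neither redeclared nor assigned -> unchanged
After the block -> 21
Result: 21

21


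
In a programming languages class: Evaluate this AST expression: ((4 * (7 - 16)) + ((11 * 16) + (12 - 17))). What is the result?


Expression: ((4 * (7 - 16)) + ((11 * 16) + (12 - 17)))
Evaluating step by step:
  7 - 16 = -9
  4 * -9 = -36
  11 * 16 = 176
  12 - 17 = -5
  176 + -5 = 171
  -36 + 171 = 135
Result: 135

135


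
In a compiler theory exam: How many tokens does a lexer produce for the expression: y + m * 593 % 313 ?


Scanning 'y + m * 593 % 313'
Token 1: 'y' -> identifier
Token 2: '+' -> operator
Token 3: 'm' -> identifier
Token 4: '*' -> operator
Token 5: '593' -> integer_literal
Token 6: '%' -> operator
Token 7: '313' -> integer_literal
Total tokens: 7

7


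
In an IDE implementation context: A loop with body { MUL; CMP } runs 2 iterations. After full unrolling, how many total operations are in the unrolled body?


Loop body operations: MUL, CMP (2 ops per iteration)
Unrolling 2 iterations:
  Iteration 1: MUL, CMP (2 ops)
  Iteration 2: MUL, CMP (2 ops)
Total: 2 iterations * 2 ops/iter = 4 operations

4


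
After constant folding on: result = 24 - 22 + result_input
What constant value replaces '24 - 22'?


Identifying constant sub-expression:
  Original: result = 24 - 22 + result_input
  24 and 22 are both compile-time constants
  Evaluating: 24 - 22 = 2
  After folding: result = 2 + result_input

2


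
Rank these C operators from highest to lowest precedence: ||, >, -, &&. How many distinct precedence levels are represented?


Looking up precedence for each operator:
  || -> precedence 1
  > -> precedence 4
  - -> precedence 5
  && -> precedence 2
Sorted highest to lowest: -, >, &&, ||
Distinct precedence values: [5, 4, 2, 1]
Number of distinct levels: 4

4


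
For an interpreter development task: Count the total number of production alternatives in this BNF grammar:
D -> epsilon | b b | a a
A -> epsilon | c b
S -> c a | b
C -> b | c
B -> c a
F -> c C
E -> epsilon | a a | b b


Counting alternatives per rule:
  D: 3 alternative(s)
  A: 2 alternative(s)
  S: 2 alternative(s)
  C: 2 alternative(s)
  B: 1 alternative(s)
  F: 1 alternative(s)
  E: 3 alternative(s)
Sum: 3 + 2 + 2 + 2 + 1 + 1 + 3 = 14

14


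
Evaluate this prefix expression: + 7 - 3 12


Parsing prefix expression: + 7 - 3 12
Step 1: Innermost operation '- 3 12'
  3 - 12 = -9
Step 2: Outer operation '+ 7 [-9]'
  7 + -9 = -2

-2


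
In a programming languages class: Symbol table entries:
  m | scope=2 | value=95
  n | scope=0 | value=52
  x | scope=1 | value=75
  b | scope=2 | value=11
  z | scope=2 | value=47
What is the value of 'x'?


Searching symbol table for 'x':
  m | scope=2 | value=95
  n | scope=0 | value=52
  x | scope=1 | value=75 <- MATCH
  b | scope=2 | value=11
  z | scope=2 | value=47
Found 'x' at scope 1 with value 75

75


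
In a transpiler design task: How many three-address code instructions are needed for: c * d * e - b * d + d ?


Expression: c * d * e - b * d + d
Generating three-address code (respecting * over +/- precedence):
  Instruction 1: t1 = c * d
  Instruction 2: t2 = t1 * e
  Instruction 3: t3 = b * d
  Instruction 4: t4 = t2 - t3
  Instruction 5: t5 = t4 + d
Total instructions: 5

5


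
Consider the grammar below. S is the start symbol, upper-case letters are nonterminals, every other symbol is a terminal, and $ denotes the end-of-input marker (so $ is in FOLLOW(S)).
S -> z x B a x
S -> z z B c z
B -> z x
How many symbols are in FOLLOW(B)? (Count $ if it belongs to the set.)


S is the start symbol and does not occur in any rule body, so FOLLOW(S) = {$}.
Examining every occurrence of B in a rule body:
  S -> z x B a x : B is followed by terminal 'a' -> add 'a'
  S -> z z B c z : B is followed by terminal 'c' -> add 'c'
  B -> z x : B does not occur in the body -> contributes nothing
FOLLOW(B) = {a, c}
Count: 2

2


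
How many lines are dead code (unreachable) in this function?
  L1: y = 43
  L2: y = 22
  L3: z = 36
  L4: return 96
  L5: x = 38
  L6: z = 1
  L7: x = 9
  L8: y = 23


Analyzing control flow:
  L1: reachable (before return)
  L2: reachable (before return)
  L3: reachable (before return)
  L4: reachable (return statement)
  L5: DEAD (after return at L4)
  L6: DEAD (after return at L4)
  L7: DEAD (after return at L4)
  L8: DEAD (after return at L4)
Return at L4, total lines = 8
Dead lines: L5 through L8
Count: 4

4


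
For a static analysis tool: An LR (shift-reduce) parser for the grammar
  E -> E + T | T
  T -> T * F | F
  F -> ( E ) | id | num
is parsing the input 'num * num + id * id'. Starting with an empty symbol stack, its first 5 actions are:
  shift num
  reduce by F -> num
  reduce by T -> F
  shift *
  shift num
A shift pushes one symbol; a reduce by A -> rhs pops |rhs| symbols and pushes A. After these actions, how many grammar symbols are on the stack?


Tracking the symbol stack through each action:
  Action 1: shift 'num' : push -> stack = [num] (size 1)
  Action 2: reduce by F -> num : pop 1, push F -> stack = [F] (size 1)
  Action 3: reduce by T -> F : pop 1, push T -> stack = [T] (size 1)
  Action 4: shift '*' : push -> stack = [T, *] (size 2)
  Action 5: shift 'num' : push -> stack = [T, *, num] (size 3)
Final stack size: 3

3


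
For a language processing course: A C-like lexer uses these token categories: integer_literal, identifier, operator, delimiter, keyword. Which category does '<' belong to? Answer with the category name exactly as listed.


Token: '<'
Checking categories:
  identifier: no
  integer_literal: no
  operator: YES
  keyword: no
  delimiter: no
Category: operator

operator


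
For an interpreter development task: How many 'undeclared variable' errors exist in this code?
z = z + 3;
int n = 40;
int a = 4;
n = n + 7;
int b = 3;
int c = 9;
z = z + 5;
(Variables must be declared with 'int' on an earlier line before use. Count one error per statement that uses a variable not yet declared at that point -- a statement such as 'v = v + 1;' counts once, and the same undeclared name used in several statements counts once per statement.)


Scanning code line by line:
  Line 1: use 'z' -> ERROR (undeclared)
  Line 2: declare 'n' -> declared = ['n']
  Line 3: declare 'a' -> declared = ['a', 'n']
  Line 4: use 'n' -> OK (declared)
  Line 5: declare 'b' -> declared = ['a', 'b', 'n']
  Line 6: declare 'c' -> declared = ['a', 'b', 'c', 'n']
  Line 7: use 'z' -> ERROR (undeclared)
Total undeclared variable errors: 2

2


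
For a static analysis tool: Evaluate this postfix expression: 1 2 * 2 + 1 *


Processing tokens left to right:
Push 1, Push 2
Pop 1 and 2, compute 1 * 2 = 2, push 2
Push 2
Pop 2 and 2, compute 2 + 2 = 4, push 4
Push 1
Pop 4 and 1, compute 4 * 1 = 4, push 4
Stack result: 4

4


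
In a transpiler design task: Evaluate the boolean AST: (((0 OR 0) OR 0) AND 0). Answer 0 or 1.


Step 1: Evaluate inner node
  0 OR 0 = 0
Step 2: Evaluate next node
  0 OR 0 = 0
Step 3: Evaluate root node
  0 AND 0 = 0

0


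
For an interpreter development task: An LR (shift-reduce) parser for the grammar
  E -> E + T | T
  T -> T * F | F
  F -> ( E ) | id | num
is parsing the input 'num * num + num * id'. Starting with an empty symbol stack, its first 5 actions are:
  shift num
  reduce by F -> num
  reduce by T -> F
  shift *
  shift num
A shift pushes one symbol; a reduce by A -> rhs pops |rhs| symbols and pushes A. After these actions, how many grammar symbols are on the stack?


Tracking the symbol stack through each action:
  Action 1: shift 'num' : push -> stack = [num] (size 1)
  Action 2: reduce by F -> num : pop 1, push F -> stack = [F] (size 1)
  Action 3: reduce by T -> F : pop 1, push T -> stack = [T] (size 1)
  Action 4: shift '*' : push -> stack = [T, *] (size 2)
  Action 5: shift 'num' : push -> stack = [T, *, num] (size 3)
Final stack size: 3

3


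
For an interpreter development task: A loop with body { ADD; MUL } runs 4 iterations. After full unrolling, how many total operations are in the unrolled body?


Loop body operations: ADD, MUL (2 ops per iteration)
Unrolling 4 iterations:
  Iteration 1: ADD, MUL (2 ops)
  Iteration 2: ADD, MUL (2 ops)
  Iteration 3: ADD, MUL (2 ops)
  Iteration 4: ADD, MUL (2 ops)
Total: 4 iterations * 2 ops/iter = 8 operations

8


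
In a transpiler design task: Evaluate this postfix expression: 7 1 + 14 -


Processing tokens left to right:
Push 7, Push 1
Pop 7 and 1, compute 7 + 1 = 8, push 8
Push 14
Pop 8 and 14, compute 8 - 14 = -6, push -6
Stack result: -6

-6
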